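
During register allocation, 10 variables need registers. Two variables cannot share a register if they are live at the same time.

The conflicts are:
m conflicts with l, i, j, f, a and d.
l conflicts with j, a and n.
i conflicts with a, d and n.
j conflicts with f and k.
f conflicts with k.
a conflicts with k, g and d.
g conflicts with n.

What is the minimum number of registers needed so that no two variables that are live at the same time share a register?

4

m, i, a, d all conflict with each other, so at least 4 registers are needed.
4 registers suffice: register 1 → {m, k, n}; register 2 → {j, a}; register 3 → {l, i, f, g}; register 4 → {d}. Every pair that conflicts lands in different registers.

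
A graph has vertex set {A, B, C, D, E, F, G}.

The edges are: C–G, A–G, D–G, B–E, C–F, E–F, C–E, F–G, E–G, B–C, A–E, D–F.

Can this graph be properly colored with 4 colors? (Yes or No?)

The chromatic number is 4. C, E, F, G form a clique, so at least 4 colors are needed.
4 colors suffice: color 1 → {B, G}; color 2 → {D, E}; color 3 → {A, F}; color 4 → {C}.
That is already a proper 4-coloring.

Yes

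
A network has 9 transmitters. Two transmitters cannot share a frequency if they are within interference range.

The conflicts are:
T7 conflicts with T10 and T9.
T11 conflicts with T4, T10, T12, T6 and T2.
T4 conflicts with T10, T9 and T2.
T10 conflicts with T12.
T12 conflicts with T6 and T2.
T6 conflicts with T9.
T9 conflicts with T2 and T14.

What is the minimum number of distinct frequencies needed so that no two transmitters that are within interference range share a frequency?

3

T11, T12, T6 pairwise conflict, so at least 3 frequencies are needed.
3 frequencies suffice: T7=3, T11=1, T4=3, T10=2, T12=3, T6=2, T9=1, T2=2, T14=2. Each listed conflict is separated.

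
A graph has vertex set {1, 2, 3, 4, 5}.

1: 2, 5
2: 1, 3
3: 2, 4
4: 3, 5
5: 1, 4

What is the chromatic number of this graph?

The cycle 2-3-4-5-1-2 has odd length 5, so it cannot be 2-colored; at least 3 colors are needed.
A valid assignment using 3 colors: 1=red, 2=green, 3=blue, 4=red, 5=blue. Each edge has distinct colors on its endpoints.

3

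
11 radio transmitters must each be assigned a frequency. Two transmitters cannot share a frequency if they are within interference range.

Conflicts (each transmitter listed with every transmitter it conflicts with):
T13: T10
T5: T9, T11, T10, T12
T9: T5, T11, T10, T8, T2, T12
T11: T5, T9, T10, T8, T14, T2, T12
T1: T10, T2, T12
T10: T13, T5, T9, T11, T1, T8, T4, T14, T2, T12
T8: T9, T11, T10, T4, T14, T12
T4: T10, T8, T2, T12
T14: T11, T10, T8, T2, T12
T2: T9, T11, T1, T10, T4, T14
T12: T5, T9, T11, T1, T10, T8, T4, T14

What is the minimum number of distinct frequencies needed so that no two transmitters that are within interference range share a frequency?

5

T11, T10, T8, T14, T12 are mutually in conflict, so at least 5 frequencies are needed.
A valid assignment using 5 frequencies: T13=2, T5=4, T9=5, T11=3, T1=3, T10=1, T8=4, T4=3, T14=5, T2=2, T12=2. Every pair that conflicts lands in different frequencies.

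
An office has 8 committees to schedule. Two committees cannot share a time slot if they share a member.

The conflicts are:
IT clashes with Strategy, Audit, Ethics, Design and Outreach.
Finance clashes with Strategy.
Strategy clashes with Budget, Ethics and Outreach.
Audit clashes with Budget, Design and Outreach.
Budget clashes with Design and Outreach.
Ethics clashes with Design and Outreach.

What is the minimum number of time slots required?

4

IT, Strategy, Ethics, Outreach pairwise conflict, so at least 4 time slots are needed.
4 time slots suffice: time slot 1 → {IT, Finance, Budget}; time slot 2 → {Strategy, Design}; time slot 3 → {Outreach}; time slot 4 → {Audit, Ethics}. No two conflicting committees share a time slot.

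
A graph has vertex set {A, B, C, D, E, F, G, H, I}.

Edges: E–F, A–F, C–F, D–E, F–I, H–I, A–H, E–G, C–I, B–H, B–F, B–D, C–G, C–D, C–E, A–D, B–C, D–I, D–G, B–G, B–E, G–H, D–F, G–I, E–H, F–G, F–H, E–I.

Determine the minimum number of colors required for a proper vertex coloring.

B, C, D, E, F, G form a clique, so at least 6 colors are needed.
6 colors suffice: color 1 → {F}; color 2 → {A, G}; color 3 → {E}; color 4 → {D, H}; color 5 → {B, I}; color 6 → {C}. Every edge joins two different colors.

6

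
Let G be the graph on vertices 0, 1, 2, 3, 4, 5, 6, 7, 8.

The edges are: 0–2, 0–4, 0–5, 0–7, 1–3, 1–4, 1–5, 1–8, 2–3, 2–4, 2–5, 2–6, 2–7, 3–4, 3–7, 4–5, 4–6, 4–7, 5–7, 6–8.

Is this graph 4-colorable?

0, 2, 4, 5, 7 are pairwise adjacent (a clique of size 5), so at least 5 colors are needed.
So 4 colors are not enough.

No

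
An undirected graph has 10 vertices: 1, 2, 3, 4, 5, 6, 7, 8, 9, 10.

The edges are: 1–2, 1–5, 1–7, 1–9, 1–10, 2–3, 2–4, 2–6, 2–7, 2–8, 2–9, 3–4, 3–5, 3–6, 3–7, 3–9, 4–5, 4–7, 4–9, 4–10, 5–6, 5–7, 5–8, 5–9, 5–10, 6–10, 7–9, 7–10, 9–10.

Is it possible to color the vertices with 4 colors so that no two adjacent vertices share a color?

No

4, 5, 7, 9, 10 form a clique, so at least 5 colors are needed.
So 4 colors are not enough.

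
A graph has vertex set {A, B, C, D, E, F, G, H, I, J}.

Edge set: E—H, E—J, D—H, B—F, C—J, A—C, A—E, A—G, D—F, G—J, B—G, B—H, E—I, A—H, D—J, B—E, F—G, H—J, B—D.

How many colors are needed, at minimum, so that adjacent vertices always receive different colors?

E, H, J are mutually adjacent, so at least 3 colors are needed.
3 colors suffice: A=1, B=1, C=2, D=2, E=2, F=3, G=2, H=3, I=1, J=1. Every edge joins two different colors.

3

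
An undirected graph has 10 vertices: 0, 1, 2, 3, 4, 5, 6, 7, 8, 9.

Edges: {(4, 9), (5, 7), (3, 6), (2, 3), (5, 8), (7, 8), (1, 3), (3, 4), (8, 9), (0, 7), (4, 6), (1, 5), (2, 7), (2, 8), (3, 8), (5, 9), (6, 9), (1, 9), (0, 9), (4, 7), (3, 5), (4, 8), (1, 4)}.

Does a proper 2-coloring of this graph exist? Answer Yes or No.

4, 8, 9 are mutually adjacent, so at least 3 colors are needed.
So 2 colors are not enough.

No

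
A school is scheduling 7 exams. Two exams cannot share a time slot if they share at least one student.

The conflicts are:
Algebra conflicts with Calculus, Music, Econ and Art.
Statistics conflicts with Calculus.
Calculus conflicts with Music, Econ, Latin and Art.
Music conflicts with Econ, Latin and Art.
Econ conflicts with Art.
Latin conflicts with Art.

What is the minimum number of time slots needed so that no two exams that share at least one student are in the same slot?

5

Algebra, Calculus, Music, Econ, Art pairwise conflict, so at least 5 time slots are needed.
5 time slots suffice: time slot 1 → {Calculus}; time slot 2 → {Statistics, Music}; time slot 3 → {Art}; time slot 4 → {Econ, Latin}; time slot 5 → {Algebra}. Each listed conflict is separated.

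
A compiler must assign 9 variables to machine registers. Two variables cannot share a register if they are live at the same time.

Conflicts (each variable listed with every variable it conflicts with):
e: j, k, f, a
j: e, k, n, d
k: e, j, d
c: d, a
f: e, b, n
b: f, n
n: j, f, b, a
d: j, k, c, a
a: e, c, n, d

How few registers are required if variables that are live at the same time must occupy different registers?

3

f, b, n are mutually in conflict, so at least 3 registers are needed.
3 registers suffice: register 1 → {e, n, d}; register 2 → {j, f, a}; register 3 → {k, c, b}. Every pair that conflicts lands in different registers.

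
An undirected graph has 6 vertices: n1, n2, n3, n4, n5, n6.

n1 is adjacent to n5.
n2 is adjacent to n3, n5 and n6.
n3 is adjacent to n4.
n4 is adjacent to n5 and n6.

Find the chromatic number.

n4 and n5 are adjacent, so at least 2 colors are needed.
2 colors suffice: n1=blue, n2=blue, n3=red, n4=blue, n5=red, n6=red. Every edge joins two different colors.

2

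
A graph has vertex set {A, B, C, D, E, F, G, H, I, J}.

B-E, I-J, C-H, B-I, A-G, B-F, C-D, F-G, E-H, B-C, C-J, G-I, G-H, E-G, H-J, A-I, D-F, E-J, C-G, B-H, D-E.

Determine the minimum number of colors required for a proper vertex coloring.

3

A, G, I form a triangle, so at least 3 colors are needed.
3 colors suffice: color 1 → {B, D, G, J}; color 2 → {C, E, F, I}; color 3 → {A, H}. Every edge joins two different colors.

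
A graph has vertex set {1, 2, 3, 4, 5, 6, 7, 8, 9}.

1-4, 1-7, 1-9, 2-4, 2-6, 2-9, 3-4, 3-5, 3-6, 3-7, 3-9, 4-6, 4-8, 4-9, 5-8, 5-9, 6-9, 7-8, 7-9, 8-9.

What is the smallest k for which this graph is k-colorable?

4

3, 4, 6, 9 form a clique, so at least 4 colors are needed.
4 colors suffice: color a → {9}; color b → {4, 5, 7}; color c → {1, 2, 3, 8}; color d → {6}. Every edge joins two different colors.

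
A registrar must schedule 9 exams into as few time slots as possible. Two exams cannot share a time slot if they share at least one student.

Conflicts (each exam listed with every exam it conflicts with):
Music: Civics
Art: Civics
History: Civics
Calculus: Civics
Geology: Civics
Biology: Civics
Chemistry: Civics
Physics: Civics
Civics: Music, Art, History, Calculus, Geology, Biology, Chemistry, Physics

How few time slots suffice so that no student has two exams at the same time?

2

Music and Civics conflict, so at least 2 time slots are needed.
2 time slots suffice: Music=2, Art=2, History=2, Calculus=2, Geology=2, Biology=2, Chemistry=2, Physics=2, Civics=1. Every pair that conflicts lands in different time slots.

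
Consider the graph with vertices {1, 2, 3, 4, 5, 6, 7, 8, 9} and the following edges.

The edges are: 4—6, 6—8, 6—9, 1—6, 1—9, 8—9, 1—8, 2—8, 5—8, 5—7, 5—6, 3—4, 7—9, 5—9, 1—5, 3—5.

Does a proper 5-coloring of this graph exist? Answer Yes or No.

The chromatic number is 5. 1, 5, 6, 8, 9 are pairwise adjacent (a clique of size 5), so at least 5 colors are needed.
5 colors suffice: color red → {2, 4, 5}; color blue → {3, 6, 7}; color green → {8}; color yellow → {9}; color purple → {1}.
That is already a proper 5-coloring.

Yes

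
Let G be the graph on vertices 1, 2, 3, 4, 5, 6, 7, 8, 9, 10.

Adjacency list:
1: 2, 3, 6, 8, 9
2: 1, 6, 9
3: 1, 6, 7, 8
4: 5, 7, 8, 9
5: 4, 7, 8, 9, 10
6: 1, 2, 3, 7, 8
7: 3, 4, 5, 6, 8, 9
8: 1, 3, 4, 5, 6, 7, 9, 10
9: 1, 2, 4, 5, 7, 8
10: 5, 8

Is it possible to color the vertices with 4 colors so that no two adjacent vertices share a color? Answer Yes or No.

4, 5, 7, 8, 9 form a clique, so at least 5 colors are needed.
So 4 colors are not enough.

No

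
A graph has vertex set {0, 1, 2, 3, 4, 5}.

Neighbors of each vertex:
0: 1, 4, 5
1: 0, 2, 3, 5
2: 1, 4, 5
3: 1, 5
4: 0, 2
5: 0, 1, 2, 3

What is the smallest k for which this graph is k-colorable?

1, 2, 5 are pairwise adjacent, so at least 3 colors are needed.
A valid assignment using 3 colors: 0=c, 1=b, 2=c, 3=c, 4=a, 5=a. Every edge joins two different colors.

3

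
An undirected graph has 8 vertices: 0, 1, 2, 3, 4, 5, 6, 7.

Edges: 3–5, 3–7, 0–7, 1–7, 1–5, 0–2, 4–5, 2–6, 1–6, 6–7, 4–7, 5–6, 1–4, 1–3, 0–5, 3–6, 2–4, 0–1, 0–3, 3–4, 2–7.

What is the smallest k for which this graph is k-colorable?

1, 3, 6, 7 are pairwise adjacent (a clique of size 4), so at least 4 colors are needed.
4 colors suffice: color a → {1, 2}; color b → {5, 7}; color c → {3}; color d → {0, 4, 6}. Every edge joins two different colors.

4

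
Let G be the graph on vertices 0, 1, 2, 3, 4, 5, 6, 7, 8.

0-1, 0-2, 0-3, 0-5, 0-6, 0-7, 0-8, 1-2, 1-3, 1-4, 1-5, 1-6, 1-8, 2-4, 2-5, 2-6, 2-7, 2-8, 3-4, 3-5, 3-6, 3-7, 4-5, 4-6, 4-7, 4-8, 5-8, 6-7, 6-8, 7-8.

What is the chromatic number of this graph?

5

2, 4, 6, 7, 8 are mutually adjacent (a clique of size 5), so at least 5 colors are needed.
5 colors suffice: color a → {3, 8}; color b → {5, 6}; color c → {0, 4}; color d → {1, 7}; color e → {2}. Each edge has distinct colors on its endpoints.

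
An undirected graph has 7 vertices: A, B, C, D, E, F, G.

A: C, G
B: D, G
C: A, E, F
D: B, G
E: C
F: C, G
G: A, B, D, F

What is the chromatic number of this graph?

B, D, G are mutually adjacent, so at least 3 colors are needed.
One proper 3-coloring: A=2, B=2, C=1, D=3, E=2, F=2, G=1. No two adjacent vertices share a color.

3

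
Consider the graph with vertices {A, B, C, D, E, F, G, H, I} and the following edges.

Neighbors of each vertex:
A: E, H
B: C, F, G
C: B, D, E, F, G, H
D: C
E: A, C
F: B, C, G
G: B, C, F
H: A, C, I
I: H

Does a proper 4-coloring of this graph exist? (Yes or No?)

The chromatic number is 4. B, C, F, G are mutually adjacent (a clique of size 4), so at least 4 colors are needed.
4 colors suffice: color 1 → {A, C, I}; color 2 → {D, E, G, H}; color 3 → {B}; color 4 → {F}.
That is already a proper 4-coloring.

Yes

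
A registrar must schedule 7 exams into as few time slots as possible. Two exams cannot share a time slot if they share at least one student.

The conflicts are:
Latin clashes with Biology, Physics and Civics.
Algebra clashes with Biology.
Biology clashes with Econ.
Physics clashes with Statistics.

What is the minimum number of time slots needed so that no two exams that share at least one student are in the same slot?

2

Algebra and Biology conflict, so at least 2 time slots are needed.
2 time slots suffice: Latin=1, Algebra=1, Biology=2, Econ=1, Physics=2, Statistics=1, Civics=2. Each listed conflict is separated.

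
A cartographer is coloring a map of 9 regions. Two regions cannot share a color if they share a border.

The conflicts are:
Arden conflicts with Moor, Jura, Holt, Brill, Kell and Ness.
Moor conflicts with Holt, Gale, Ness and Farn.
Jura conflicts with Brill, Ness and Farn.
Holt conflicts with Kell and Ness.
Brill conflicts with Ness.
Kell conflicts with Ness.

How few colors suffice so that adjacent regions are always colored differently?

Arden, Moor, Holt, Ness are mutually in conflict, so at least 4 colors are needed.
4 colors suffice: color 1 → {Gale, Ness, Farn}; color 2 → {Arden}; color 3 → {Moor, Jura, Kell}; color 4 → {Holt, Brill}. Each listed conflict is separated.

4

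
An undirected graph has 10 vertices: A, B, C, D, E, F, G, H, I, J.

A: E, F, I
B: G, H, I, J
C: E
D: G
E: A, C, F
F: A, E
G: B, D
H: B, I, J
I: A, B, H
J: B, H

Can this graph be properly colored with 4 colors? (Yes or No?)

Yes

The chromatic number is 3. B, H, I are pairwise adjacent, so at least 3 colors are needed.
3 colors suffice: A=blue, B=red, C=blue, D=red, E=red, F=green, G=blue, H=blue, I=green, J=green.
Since 4 ≥ 3, a proper 4-coloring certainly exists.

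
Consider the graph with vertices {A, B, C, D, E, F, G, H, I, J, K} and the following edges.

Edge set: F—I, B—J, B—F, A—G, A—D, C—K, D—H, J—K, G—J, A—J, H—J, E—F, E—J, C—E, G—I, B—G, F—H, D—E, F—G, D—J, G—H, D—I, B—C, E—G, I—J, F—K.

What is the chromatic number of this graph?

A, G, J form a triangle, so at least 3 colors are needed.
One proper 3-coloring: A=3, B=3, C=1, D=2, E=3, F=1, G=2, H=3, I=3, J=1, K=2. Each edge has distinct colors on its endpoints.

3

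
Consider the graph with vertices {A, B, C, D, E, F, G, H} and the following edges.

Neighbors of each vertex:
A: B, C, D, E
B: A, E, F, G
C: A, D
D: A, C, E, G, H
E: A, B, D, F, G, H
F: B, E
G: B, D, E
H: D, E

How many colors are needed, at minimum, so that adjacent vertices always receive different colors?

A, B, E are mutually adjacent, so at least 3 colors are needed.
A valid assignment using 3 colors: A=3, B=2, C=1, D=2, E=1, F=3, G=3, H=3. Every edge joins two different colors.

3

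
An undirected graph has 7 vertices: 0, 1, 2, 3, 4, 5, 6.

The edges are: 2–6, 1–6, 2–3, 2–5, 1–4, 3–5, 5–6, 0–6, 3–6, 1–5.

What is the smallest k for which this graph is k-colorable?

2, 3, 5, 6 are mutually adjacent (a clique of size 4), so at least 4 colors are needed.
A valid assignment using 4 colors: 0=b, 1=c, 2=d, 3=c, 4=a, 5=b, 6=a. No two adjacent vertices share a color.

4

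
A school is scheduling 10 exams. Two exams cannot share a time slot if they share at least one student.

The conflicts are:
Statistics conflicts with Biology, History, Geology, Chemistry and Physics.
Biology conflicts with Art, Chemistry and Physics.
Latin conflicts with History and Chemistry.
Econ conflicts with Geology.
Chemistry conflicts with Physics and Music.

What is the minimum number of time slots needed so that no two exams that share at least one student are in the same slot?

Statistics, Biology, Chemistry, Physics pairwise conflict, so at least 4 time slots are needed.
4 time slots suffice: time slot 1 → {Art, History, Geology, Chemistry}; time slot 2 → {Statistics, Latin, Econ, Music}; time slot 3 → {Biology}; time slot 4 → {Physics}. Each listed conflict is separated.

4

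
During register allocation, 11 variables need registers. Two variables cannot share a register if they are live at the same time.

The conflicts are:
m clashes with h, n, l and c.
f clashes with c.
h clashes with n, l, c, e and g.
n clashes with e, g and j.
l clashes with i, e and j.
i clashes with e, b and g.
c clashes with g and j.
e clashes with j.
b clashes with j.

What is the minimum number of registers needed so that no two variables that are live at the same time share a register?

3

l, i, e pairwise conflict, so at least 3 registers are needed.
3 registers suffice: register 1 → {f, h, i, j}; register 2 → {n, l, c, b}; register 3 → {m, e, g}. Every pair that conflicts lands in different registers.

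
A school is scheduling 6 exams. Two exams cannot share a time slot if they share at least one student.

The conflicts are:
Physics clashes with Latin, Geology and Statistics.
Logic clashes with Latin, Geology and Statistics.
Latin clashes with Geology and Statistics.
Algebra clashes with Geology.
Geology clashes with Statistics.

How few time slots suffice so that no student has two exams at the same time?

4

Logic, Latin, Geology, Statistics all conflict with each other, so at least 4 time slots are needed.
4 time slots suffice: time slot 1 → {Geology}; time slot 2 → {Algebra, Statistics}; time slot 3 → {Latin}; time slot 4 → {Physics, Logic}. Every pair that conflicts lands in different time slots.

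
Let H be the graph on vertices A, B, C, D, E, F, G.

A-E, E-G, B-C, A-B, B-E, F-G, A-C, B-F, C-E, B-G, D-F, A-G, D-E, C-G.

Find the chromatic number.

5

A, B, C, E, G are mutually adjacent (a clique of size 5), so at least 5 colors are needed.
A valid assignment using 5 colors: A=purple, B=blue, C=yellow, D=blue, E=red, F=red, G=green. No two adjacent vertices share a color.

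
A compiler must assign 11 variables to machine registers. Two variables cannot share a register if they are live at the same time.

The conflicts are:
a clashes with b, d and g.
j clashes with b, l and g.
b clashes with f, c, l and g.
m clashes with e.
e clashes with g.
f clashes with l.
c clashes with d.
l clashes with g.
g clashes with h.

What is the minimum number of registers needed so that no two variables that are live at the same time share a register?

j, b, l, g pairwise conflict, so at least 4 registers are needed.
4 registers suffice: a=3, j=4, b=1, m=2, e=1, f=2, c=2, l=3, d=1, g=2, h=1. Every pair that conflicts lands in different registers.

4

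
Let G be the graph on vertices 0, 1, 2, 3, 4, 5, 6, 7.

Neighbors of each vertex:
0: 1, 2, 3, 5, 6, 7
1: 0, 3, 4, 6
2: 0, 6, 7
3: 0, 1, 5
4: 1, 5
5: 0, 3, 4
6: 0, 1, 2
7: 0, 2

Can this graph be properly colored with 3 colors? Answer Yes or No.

The chromatic number is 3. 0, 1, 6 form a triangle, so at least 3 colors are needed.
One proper 3-coloring: 0=red, 1=blue, 2=blue, 3=green, 4=red, 5=blue, 6=green, 7=green.
That is already a proper 3-coloring.

Yes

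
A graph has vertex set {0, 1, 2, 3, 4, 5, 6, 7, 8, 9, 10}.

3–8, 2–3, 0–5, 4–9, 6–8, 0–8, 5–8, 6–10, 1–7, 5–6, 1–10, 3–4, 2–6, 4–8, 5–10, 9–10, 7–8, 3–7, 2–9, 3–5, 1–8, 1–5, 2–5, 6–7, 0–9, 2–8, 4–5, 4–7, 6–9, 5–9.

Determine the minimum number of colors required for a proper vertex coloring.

3, 4, 7, 8 form a clique, so at least 4 colors are needed.
4 colors suffice: color a → {5, 7}; color b → {8, 9}; color c → {0, 1, 3, 6}; color d → {2, 4, 10}. No two adjacent vertices share a color.

4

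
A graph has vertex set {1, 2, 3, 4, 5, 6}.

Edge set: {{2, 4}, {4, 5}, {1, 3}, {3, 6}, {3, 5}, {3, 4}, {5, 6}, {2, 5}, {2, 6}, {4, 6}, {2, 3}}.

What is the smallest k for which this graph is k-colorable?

2, 3, 4, 5, 6 are mutually adjacent (a clique of size 5), so at least 5 colors are needed.
5 colors suffice: 1=b, 2=e, 3=a, 4=d, 5=b, 6=c. Each edge has distinct colors on its endpoints.

5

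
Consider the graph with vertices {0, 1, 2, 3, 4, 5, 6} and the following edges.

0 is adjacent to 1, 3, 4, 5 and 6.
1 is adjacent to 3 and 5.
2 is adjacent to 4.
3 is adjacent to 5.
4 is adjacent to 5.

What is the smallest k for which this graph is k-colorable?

4

0, 1, 3, 5 are pairwise adjacent (a clique of size 4), so at least 4 colors are needed.
4 colors suffice: color red → {0, 2}; color blue → {5, 6}; color green → {3, 4}; color yellow → {1}. No two adjacent vertices share a color.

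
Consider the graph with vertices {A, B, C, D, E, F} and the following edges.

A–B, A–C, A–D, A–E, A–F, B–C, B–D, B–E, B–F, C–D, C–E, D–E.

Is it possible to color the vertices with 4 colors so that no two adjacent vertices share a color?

No

A, B, C, D, E form a clique, so at least 5 colors are needed.
So 4 colors are not enough.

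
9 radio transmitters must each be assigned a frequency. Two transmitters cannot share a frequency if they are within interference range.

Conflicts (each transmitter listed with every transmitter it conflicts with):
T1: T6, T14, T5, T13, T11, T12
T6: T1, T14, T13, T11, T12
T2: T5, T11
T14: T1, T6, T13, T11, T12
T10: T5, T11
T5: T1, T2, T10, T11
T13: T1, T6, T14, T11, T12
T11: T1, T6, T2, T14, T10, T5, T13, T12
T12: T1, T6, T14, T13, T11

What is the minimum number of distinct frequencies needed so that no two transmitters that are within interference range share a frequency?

6

T1, T6, T14, T13, T11, T12 all conflict with each other, so at least 6 frequencies are needed.
6 frequencies suffice: frequency 1 → {T11}; frequency 2 → {T1, T2, T10}; frequency 3 → {T6, T5}; frequency 4 → {T13}; frequency 5 → {T14}; frequency 6 → {T12}. Every pair that conflicts lands in different frequencies.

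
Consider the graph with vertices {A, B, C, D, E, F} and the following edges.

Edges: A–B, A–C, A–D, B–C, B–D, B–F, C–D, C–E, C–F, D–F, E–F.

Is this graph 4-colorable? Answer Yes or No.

Yes

The chromatic number is 4. B, C, D, F are mutually adjacent (a clique of size 4), so at least 4 colors are needed.
4 colors suffice: color 1 → {C}; color 2 → {A, F}; color 3 → {B, E}; color 4 → {D}.
That is already a proper 4-coloring.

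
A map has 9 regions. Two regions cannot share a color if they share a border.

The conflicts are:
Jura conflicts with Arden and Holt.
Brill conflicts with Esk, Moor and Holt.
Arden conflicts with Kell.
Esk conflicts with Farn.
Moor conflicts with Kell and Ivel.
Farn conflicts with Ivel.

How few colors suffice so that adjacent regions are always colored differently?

3

The cycle Farn-Ivel-Moor-Brill-Esk-Farn has odd length 5, so it cannot be 2-colored; at least 3 colors are needed.
One proper 3-coloring: Jura=1, Brill=2, Arden=3, Esk=1, Moor=1, Farn=3, Kell=2, Holt=3, Ivel=2. Each listed conflict is separated.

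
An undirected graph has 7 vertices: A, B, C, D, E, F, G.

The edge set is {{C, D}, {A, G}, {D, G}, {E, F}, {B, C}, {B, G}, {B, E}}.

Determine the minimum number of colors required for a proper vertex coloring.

2

A and G are adjacent, so at least 2 colors are needed.
One proper 2-coloring: A=2, B=2, C=1, D=2, E=1, F=2, G=1. Each edge has distinct colors on its endpoints.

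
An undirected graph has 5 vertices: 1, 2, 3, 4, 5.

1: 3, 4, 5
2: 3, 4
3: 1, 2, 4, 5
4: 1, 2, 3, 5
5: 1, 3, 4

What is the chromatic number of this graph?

1, 3, 4, 5 are mutually adjacent (a clique of size 4), so at least 4 colors are needed.
4 colors suffice: color red → {3}; color blue → {4}; color green → {1, 2}; color yellow → {5}. Each edge has distinct colors on its endpoints.

4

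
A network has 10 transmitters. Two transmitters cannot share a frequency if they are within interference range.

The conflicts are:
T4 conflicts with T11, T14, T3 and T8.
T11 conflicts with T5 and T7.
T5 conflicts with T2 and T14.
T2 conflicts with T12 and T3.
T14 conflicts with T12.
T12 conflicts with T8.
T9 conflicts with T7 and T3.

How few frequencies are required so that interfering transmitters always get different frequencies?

The cycle T7-T9-T3-T4-T11-T7 has odd length 5, so it cannot be 2-colored; at least 3 frequencies are needed.
3 frequencies suffice: frequency 1 → {T4, T2, T7}; frequency 2 → {T11, T14, T3, T8}; frequency 3 → {T5, T12, T9}. No two conflicting transmitters share a frequency.

3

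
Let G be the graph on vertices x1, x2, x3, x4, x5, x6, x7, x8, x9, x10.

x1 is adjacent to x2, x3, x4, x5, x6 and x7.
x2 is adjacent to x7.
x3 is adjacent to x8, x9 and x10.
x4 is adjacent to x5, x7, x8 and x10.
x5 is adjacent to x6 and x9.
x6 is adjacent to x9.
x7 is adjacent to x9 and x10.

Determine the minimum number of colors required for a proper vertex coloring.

3

x1, x5, x6 are mutually adjacent, so at least 3 colors are needed.
3 colors suffice: x1=1, x2=3, x3=2, x4=3, x5=2, x6=3, x7=2, x8=1, x9=1, x10=1. No two adjacent vertices share a color.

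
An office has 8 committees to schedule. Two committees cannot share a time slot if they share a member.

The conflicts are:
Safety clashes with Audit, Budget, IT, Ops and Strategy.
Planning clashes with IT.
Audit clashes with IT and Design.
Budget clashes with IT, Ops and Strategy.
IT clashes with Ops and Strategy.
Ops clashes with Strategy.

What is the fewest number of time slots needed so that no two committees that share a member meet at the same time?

5

Safety, Budget, IT, Ops, Strategy pairwise conflict, so at least 5 time slots are needed.
5 time slots suffice: Safety=2, Planning=2, Audit=3, Budget=3, IT=1, Ops=5, Strategy=4, Design=1. No two conflicting committees share a time slot.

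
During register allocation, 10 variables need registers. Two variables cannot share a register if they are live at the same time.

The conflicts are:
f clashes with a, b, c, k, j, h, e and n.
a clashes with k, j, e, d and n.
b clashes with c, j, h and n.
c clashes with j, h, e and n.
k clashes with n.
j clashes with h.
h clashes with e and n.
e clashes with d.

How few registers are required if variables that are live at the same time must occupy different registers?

5

f, b, c, j, h all conflict with each other, so at least 5 registers are needed.
Using 5 registers: f=1, a=2, b=5, c=2, k=3, j=4, h=3, e=4, d=1, n=4. Each listed conflict is separated.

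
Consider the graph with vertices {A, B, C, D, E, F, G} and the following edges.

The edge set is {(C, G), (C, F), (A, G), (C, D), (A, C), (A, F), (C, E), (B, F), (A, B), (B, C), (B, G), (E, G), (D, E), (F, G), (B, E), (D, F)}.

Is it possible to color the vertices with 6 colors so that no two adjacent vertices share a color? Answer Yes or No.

Yes

The chromatic number is 5. A, B, C, F, G form a clique, so at least 5 colors are needed.
A valid assignment using 5 colors: A=purple, B=blue, C=red, D=blue, E=green, F=green, G=yellow.
Since 6 ≥ 5, a proper 6-coloring certainly exists.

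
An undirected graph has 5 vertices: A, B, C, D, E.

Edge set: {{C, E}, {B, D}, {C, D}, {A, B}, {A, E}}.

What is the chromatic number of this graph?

The cycle C-D-B-A-E-C has odd length 5, so it cannot be 2-colored; at least 3 colors are needed.
3 colors suffice: color 1 → {B, E}; color 2 → {A, D}; color 3 → {C}. No two adjacent vertices share a color.

3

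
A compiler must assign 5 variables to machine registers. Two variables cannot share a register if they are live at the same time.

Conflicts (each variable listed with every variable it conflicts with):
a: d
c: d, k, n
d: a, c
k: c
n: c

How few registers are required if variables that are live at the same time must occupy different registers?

2

c and d conflict, so at least 2 registers are needed.
2 registers suffice: register 1 → {a, c}; register 2 → {d, k, n}. Every pair that conflicts lands in different registers.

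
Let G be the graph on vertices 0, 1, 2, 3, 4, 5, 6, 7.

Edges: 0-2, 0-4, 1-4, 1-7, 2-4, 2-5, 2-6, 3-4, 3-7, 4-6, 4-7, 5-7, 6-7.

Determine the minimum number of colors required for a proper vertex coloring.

3

0, 2, 4 form a triangle, so at least 3 colors are needed.
One proper 3-coloring: 0=green, 1=green, 2=blue, 3=green, 4=red, 5=red, 6=green, 7=blue. No two adjacent vertices share a color.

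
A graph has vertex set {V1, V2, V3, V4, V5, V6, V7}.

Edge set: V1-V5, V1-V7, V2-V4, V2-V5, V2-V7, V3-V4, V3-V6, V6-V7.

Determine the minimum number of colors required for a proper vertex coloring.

3

The cycle V4-V2-V7-V6-V3-V4 has odd length 5, so it cannot be 2-colored; at least 3 colors are needed.
3 colors suffice: color 1 → {V3, V5, V7}; color 2 → {V1, V2, V6}; color 3 → {V4}. Every edge joins two different colors.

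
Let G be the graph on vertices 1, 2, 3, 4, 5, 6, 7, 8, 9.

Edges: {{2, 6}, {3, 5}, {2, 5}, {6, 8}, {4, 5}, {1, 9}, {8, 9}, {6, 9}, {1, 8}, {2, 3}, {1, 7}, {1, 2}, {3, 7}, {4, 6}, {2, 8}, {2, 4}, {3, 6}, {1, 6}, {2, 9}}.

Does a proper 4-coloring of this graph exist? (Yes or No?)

No

1, 2, 6, 8, 9 form a clique, so at least 5 colors are needed.
So 4 colors are not enough.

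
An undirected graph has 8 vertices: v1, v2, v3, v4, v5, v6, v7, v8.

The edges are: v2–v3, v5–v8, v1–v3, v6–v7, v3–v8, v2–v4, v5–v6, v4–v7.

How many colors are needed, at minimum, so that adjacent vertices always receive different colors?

The cycle v7-v6-v5-v8-v3-v2-v4-v7 has odd length 7, so it cannot be 2-colored; at least 3 colors are needed.
3 colors suffice: v1=B, v2=B, v3=R, v4=G, v5=R, v6=B, v7=R, v8=B. Each edge has distinct colors on its endpoints.

3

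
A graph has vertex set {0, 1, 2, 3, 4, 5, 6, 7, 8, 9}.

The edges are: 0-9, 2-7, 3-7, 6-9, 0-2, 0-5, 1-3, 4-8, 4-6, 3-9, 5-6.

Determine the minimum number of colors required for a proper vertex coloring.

The cycle 2-0-9-3-7-2 has odd length 5, so it cannot be 2-colored; at least 3 colors are needed.
A valid assignment using 3 colors: 0=red, 1=blue, 2=green, 3=red, 4=blue, 5=blue, 6=red, 7=blue, 8=red, 9=blue. No two adjacent vertices share a color.

3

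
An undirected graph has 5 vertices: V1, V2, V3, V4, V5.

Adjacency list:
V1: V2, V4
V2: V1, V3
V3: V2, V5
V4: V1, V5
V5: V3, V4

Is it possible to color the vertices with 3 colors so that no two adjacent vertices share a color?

Yes

The chromatic number is 3. The cycle V3-V5-V4-V1-V2-V3 has odd length 5, so it cannot be 2-colored; at least 3 colors are needed.
3 colors suffice: color 1 → {V3, V4}; color 2 → {V2, V5}; color 3 → {V1}.
That is already a proper 3-coloring.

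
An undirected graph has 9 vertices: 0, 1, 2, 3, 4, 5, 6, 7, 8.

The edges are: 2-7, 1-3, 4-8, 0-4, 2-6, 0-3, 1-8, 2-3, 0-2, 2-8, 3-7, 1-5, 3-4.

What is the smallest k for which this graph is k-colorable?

0, 3, 4 are pairwise adjacent, so at least 3 colors are needed.
3 colors suffice: color a → {1, 2, 4}; color b → {3, 5, 6, 8}; color c → {0, 7}. No two adjacent vertices share a color.

3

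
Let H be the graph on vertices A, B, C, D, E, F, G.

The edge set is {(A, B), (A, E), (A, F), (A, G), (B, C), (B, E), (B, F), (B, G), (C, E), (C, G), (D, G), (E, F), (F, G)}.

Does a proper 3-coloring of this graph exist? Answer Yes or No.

No

A, B, E, F are mutually adjacent (a clique of size 4), so at least 4 colors are needed.
So 3 colors are not enough.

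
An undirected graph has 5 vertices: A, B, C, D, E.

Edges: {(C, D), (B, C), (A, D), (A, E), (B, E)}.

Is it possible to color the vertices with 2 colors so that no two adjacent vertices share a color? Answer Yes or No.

No

The cycle C-D-A-E-B-C has odd length 5, so it cannot be 2-colored; at least 3 colors are needed.
So 2 colors are not enough.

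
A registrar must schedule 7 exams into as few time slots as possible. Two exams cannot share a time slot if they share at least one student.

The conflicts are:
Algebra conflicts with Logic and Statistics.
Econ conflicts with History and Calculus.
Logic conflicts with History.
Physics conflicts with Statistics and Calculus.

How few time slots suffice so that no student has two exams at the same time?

The cycle Econ-History-Logic-Algebra-Statistics-Physics-Calculus-Econ has odd length 7, so it cannot be 2-colored; at least 3 time slots are needed.
3 time slots suffice: time slot 1 → {Algebra, Econ, Physics}; time slot 2 → {Logic, Statistics, Calculus}; time slot 3 → {History}. No two conflicting exams share a time slot.

3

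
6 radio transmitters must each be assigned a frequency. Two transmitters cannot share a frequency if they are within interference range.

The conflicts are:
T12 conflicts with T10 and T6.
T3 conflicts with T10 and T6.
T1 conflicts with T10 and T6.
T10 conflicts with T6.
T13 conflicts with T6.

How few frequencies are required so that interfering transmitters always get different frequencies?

3

T12, T10, T6 all conflict with each other, so at least 3 frequencies are needed.
Using 3 frequencies: T12=3, T3=3, T1=3, T10=2, T13=2, T6=1. No two conflicting transmitters share a frequency.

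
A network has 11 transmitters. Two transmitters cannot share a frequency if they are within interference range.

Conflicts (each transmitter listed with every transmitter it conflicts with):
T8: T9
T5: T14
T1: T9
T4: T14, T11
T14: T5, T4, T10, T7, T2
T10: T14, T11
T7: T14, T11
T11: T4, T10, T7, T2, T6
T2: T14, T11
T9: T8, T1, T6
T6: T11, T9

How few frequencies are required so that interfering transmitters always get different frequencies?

T14 and T2 conflict, so at least 2 frequencies are needed.
2 frequencies suffice: T8=2, T5=2, T1=2, T4=2, T14=1, T10=2, T7=2, T11=1, T2=2, T9=1, T6=2. Every pair that conflicts lands in different frequencies.

2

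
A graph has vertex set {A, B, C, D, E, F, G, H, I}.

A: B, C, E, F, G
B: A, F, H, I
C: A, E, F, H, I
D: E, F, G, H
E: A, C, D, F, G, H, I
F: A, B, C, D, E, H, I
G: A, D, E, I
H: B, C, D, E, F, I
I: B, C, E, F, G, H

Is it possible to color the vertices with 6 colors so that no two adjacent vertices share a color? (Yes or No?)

Yes

The chromatic number is 5. C, E, F, H, I are mutually adjacent (a clique of size 5), so at least 5 colors are needed.
5 colors suffice: color red → {F, G}; color blue → {B, E}; color green → {A, H}; color yellow → {D, I}; color purple → {C}.
Since 6 ≥ 5, a proper 6-coloring certainly exists.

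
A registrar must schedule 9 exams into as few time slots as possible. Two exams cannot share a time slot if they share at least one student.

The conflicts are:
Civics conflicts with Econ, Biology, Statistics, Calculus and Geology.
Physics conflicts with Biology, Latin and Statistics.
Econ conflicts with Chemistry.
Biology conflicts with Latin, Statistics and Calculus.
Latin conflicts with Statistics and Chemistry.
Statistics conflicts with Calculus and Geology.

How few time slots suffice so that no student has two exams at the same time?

4

Civics, Biology, Statistics, Calculus all conflict with each other, so at least 4 time slots are needed.
4 time slots suffice: Civics=2, Physics=4, Econ=1, Biology=3, Latin=2, Statistics=1, Chemistry=3, Calculus=4, Geology=3. No two conflicting exams share a time slot.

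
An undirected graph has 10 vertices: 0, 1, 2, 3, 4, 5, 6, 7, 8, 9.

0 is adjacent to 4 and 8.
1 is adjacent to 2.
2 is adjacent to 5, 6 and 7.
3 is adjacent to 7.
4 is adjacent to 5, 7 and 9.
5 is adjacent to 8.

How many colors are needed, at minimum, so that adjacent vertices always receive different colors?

2

4 and 9 are adjacent, so at least 2 colors are needed.
2 colors suffice: color red → {2, 3, 4, 8}; color blue → {0, 1, 5, 6, 7, 9}. No two adjacent vertices share a color.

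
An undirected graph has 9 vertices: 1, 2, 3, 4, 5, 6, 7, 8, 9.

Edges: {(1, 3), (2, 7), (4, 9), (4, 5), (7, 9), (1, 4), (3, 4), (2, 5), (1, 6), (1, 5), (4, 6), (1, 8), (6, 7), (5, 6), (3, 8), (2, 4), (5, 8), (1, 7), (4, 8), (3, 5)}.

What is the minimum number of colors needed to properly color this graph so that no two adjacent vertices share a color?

1, 3, 4, 5, 8 form a clique, so at least 5 colors are needed.
5 colors suffice: color a → {4, 7}; color b → {5, 9}; color c → {1, 2}; color d → {6, 8}; color e → {3}. Every edge joins two different colors.

5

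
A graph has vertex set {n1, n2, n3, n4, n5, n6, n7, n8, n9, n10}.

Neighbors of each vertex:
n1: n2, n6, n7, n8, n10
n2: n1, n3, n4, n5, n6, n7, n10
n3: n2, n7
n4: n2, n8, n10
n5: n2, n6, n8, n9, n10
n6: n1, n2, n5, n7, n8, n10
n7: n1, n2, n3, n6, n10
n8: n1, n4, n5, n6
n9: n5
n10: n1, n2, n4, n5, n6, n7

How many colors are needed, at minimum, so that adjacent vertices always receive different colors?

5

n1, n2, n6, n7, n10 are mutually adjacent (a clique of size 5), so at least 5 colors are needed.
5 colors suffice: color 1 → {n2, n8, n9}; color 2 → {n3, n10}; color 3 → {n4, n6}; color 4 → {n1, n5}; color 5 → {n7}. No two adjacent vertices share a color.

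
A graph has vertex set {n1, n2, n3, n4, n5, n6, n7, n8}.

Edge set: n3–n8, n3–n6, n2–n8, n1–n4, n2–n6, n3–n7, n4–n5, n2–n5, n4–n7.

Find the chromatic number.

2

n3 and n6 are adjacent, so at least 2 colors are needed.
2 colors suffice: color 1 → {n2, n3, n4}; color 2 → {n1, n5, n6, n7, n8}. Each edge has distinct colors on its endpoints.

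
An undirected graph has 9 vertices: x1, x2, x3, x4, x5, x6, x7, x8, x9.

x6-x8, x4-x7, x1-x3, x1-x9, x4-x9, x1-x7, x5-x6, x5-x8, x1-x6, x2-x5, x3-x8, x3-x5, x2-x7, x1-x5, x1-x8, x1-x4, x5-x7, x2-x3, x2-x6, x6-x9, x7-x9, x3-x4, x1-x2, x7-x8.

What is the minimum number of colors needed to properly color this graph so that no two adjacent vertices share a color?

4

x1, x4, x7, x9 are pairwise adjacent (a clique of size 4), so at least 4 colors are needed.
4 colors suffice: color red → {x1}; color blue → {x3, x6, x7}; color green → {x5, x9}; color yellow → {x2, x4, x8}. Each edge has distinct colors on its endpoints.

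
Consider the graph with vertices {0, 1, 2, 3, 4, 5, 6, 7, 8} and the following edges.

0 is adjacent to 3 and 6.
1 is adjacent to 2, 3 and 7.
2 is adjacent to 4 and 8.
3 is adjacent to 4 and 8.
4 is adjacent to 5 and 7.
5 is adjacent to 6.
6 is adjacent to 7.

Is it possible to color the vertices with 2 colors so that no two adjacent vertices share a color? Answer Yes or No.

The cycle 5-4-3-0-6-5 has odd length 5, so it cannot be 2-colored; at least 3 colors are needed.
So 2 colors are not enough.

No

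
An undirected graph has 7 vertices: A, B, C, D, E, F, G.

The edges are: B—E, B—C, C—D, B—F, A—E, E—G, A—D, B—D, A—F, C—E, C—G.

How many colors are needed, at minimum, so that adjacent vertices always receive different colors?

3

B, C, D are mutually adjacent, so at least 3 colors are needed.
3 colors suffice: color 1 → {A, C}; color 2 → {B, G}; color 3 → {D, E, F}. No two adjacent vertices share a color.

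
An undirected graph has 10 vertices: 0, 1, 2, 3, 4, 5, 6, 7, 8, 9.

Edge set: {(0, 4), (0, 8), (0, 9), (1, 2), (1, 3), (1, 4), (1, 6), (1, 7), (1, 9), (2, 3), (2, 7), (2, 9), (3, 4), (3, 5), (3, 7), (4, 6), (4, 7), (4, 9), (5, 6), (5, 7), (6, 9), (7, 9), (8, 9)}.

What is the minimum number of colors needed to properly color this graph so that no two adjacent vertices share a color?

1, 3, 4, 7 form a clique, so at least 4 colors are needed.
4 colors suffice: color a → {3, 9}; color b → {2, 4, 5, 8}; color c → {0, 1}; color d → {6, 7}. No two adjacent vertices share a color.

4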